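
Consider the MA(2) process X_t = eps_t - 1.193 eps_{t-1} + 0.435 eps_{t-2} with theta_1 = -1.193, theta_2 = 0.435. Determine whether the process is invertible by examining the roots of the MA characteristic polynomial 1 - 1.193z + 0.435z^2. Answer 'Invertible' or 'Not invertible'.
\text{Invertible}

The MA(q) characteristic polynomial is P(z) = 1 - 1.193z + 0.435z^2.
Invertibility requires all roots to lie outside the unit circle, i.e. |z| > 1 for every root.
Set 1 + (-1.193) z + (0.435) z^2 = 0, i.e. a z^2 + b z + c = 0 with a = 0.435, b = -1.193, c = 1.
Discriminant D = b^2 - 4ac = (-1.193)^2 - 4*(0.435)*1 = 1.423249 - (1.74) = -0.316751.
D < 0, so the roots are the complex-conjugate pair z = (-b +/- i sqrt(-D)) / (2a) = 1.3713 +/- 0.6469i.
For a conjugate pair |z|^2 = z * conj(z) = (product of roots) = c/a = 1/(0.435) = 2.298851, so |z| = sqrt(2.298851) = 1.5162 for both roots.
Moduli of all roots: 1.5162, 1.5162.
All moduli strictly greater than 1? Yes.
Verdict: Invertible.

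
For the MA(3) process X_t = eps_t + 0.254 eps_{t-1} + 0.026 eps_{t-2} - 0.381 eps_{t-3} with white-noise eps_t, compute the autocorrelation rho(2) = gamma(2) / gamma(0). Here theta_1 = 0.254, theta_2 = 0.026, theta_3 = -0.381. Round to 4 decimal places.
\rho(2) = -0.0585

For an MA(q) process with theta_0 = 1, the autocovariance is
  gamma(k) = sigma^2 * sum_{i=0..q-k} theta_i * theta_{i+k},
and rho(k) = gamma(k) / gamma(0). Sigma^2 cancels.
  numerator   = (1)*(0.026) + (0.254)*(-0.381) = -0.070774.
  denominator = (1)^2 + (0.254)^2 + (0.026)^2 + (-0.381)^2 = 1.210353.
  rho(2) = -0.070774 / 1.210353 = -0.0585.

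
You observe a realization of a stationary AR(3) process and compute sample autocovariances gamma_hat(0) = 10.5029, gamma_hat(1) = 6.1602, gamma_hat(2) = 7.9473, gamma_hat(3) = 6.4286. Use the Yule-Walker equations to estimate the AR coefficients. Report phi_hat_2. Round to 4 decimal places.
\hat\phi_{2} = 0.5860

The Yule-Walker equations for an AR(p) process read, in matrix form,
  Gamma_p phi = r_p,   with   (Gamma_p)_{ij} = gamma(|i - j|),
                       (r_p)_i = gamma(i),   i,j = 1..p.
Substitute the sample gammas (Toeplitz matrix and right-hand side of size 3):
  Gamma_p = [[10.5029, 6.1602, 7.9473], [6.1602, 10.5029, 6.1602], [7.9473, 6.1602, 10.5029]]
  r_p     = [6.1602, 7.9473, 6.4286]
Written out (R1..R3):
  (R1) 10.5029 phi_1 + 6.1602 phi_2 + 7.9473 phi_3 = 6.1602
  (R2) 6.1602 phi_1 + 10.5029 phi_2 + 6.1602 phi_3 = 7.9473
  (R3) 7.9473 phi_1 + 6.1602 phi_2 + 10.5029 phi_3 = 6.4286
Gaussian elimination:
  R2 <- R2 - (6.1602/10.5029) R1 = R2 - (0.586524) R1:  6.889797 phi_2 + 1.49892 phi_3 = 4.334197
  R3 <- R3 - (7.9473/10.5029) R1 = R3 - (0.756677) R1:  1.49892 phi_2 + 4.489363 phi_3 = 1.76732
  R3 <- R3 - (1.49892/6.889797) R2 = R3 - (0.217556) R2:  4.163263 phi_3 = 0.824387
Back-substitution:
  phi_hat_3 = 0.824387 / 4.163263 = 0.198015
  phi_hat_2 = (4.334197 - (1.49892)(0.198015)) / 6.889797 = 0.585995
  phi_hat_1 = (6.1602 - (6.1602)(0.585995) - (7.9473)(0.198015)) / 10.5029 = 0.09299
So phi_hat = [0.0930, 0.5860, 0.1980].
Therefore phi_hat_2 = 0.5860.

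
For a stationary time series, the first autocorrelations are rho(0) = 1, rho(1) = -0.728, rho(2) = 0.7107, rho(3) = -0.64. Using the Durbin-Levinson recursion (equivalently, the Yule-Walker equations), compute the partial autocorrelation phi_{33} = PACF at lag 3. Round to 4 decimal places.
\phi_{33} = -0.1039

The PACF at lag k is phi_{kk}, the last component of the solution
to the Yule-Walker system G_k phi = r_k where
  (G_k)_{ij} = rho(|i - j|), (r_k)_i = rho(i), i,j = 1..k.
Equivalently, Durbin-Levinson gives phi_{kk} iteratively:
  phi_{11} = rho(1)
  phi_{kk} = [rho(k) - sum_{j=1..k-1} phi_{k-1,j} rho(k-j)]
            / [1 - sum_{j=1..k-1} phi_{k-1,j} rho(j)],
  phi_{k,j} = phi_{k-1,j} - phi_{kk} phi_{k-1,k-j},  j = 1..k-1.
Step k = 1:
  phi_11 = rho(1) = -0.728.
Step k = 2:
  phi_22 = [rho(2) - phi_11 rho(1)] / [1 - phi_11 rho(1)] = [0.7107 - (-0.728)(-0.728)] / [1 - (-0.728)(-0.728)]
         = 0.180716 / 0.470016 = 0.384489.
  Update: phi_21 = phi_11 - phi_22 phi_11 = -0.728 - (0.384489)(-0.728) = -0.448092.
Step k = 3:
  phi_33 = [rho(3) - phi_21 rho(2) - phi_22 rho(1)] / [1 - phi_21 rho(1) - phi_22 rho(2)]
    numerator   = -0.64 - (-0.448092)(0.7107) - (0.384489)(-0.728) = -0.04163301
    denominator = 1 - (-0.448092)(-0.728) - (0.384489)(0.7107) = 0.40053268
  phi_33 = -0.04163301 / 0.40053268 = -0.1039.
Therefore phi_{33} = -0.1039.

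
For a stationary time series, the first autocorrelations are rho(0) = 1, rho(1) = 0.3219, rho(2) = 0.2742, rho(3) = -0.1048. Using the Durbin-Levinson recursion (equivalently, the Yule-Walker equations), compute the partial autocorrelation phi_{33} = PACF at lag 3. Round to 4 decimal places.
\phi_{33} = -0.2749

The PACF at lag k is phi_{kk}, the last component of the solution
to the Yule-Walker system G_k phi = r_k where
  (G_k)_{ij} = rho(|i - j|), (r_k)_i = rho(i), i,j = 1..k.
Equivalently, Durbin-Levinson gives phi_{kk} iteratively:
  phi_{11} = rho(1)
  phi_{kk} = [rho(k) - sum_{j=1..k-1} phi_{k-1,j} rho(k-j)]
            / [1 - sum_{j=1..k-1} phi_{k-1,j} rho(j)],
  phi_{k,j} = phi_{k-1,j} - phi_{kk} phi_{k-1,k-j},  j = 1..k-1.
Step k = 1:
  phi_11 = rho(1) = 0.3219.
Step k = 2:
  phi_22 = [rho(2) - phi_11 rho(1)] / [1 - phi_11 rho(1)] = [0.2742 - (0.3219)(0.3219)] / [1 - (0.3219)(0.3219)]
         = 0.17058039 / 0.89638039 = 0.190299.
  Update: phi_21 = phi_11 - phi_22 phi_11 = 0.3219 - (0.190299)(0.3219) = 0.260643.
Step k = 3:
  phi_33 = [rho(3) - phi_21 rho(2) - phi_22 rho(1)] / [1 - phi_21 rho(1) - phi_22 rho(2)]
    numerator   = -0.1048 - (0.260643)(0.2742) - (0.190299)(0.3219) = -0.23752552
    denominator = 1 - (0.260643)(0.3219) - (0.190299)(0.2742) = 0.86391909
  phi_33 = -0.23752552 / 0.86391909 = -0.2749.
Therefore phi_{33} = -0.2749.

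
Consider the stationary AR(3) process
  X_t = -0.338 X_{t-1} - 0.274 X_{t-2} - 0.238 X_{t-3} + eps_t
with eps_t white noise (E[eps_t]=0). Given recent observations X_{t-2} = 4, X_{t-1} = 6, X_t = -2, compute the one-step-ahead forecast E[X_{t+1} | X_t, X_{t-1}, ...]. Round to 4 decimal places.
E[X_{t+1} \mid \mathcal F_t] = -1.9200

For an AR(p) model X_t = c + sum_i phi_i X_{t-i} + eps_t, the
one-step-ahead conditional mean is
  E[X_{t+1} | X_t, ...] = c + sum_i phi_i X_{t+1-i}.
Substitute known values:
  E[X_{t+1} | ...] = (-0.338) * (-2) + (-0.274) * (6) + (-0.238) * (4)
                   = -1.9200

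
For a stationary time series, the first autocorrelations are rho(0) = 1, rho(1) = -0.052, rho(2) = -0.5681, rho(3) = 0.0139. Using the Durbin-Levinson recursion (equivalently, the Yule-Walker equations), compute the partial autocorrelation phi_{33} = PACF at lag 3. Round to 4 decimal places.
\phi_{33} = -0.0929

The PACF at lag k is phi_{kk}, the last component of the solution
to the Yule-Walker system G_k phi = r_k where
  (G_k)_{ij} = rho(|i - j|), (r_k)_i = rho(i), i,j = 1..k.
Equivalently, Durbin-Levinson gives phi_{kk} iteratively:
  phi_{11} = rho(1)
  phi_{kk} = [rho(k) - sum_{j=1..k-1} phi_{k-1,j} rho(k-j)]
            / [1 - sum_{j=1..k-1} phi_{k-1,j} rho(j)],
  phi_{k,j} = phi_{k-1,j} - phi_{kk} phi_{k-1,k-j},  j = 1..k-1.
Step k = 1:
  phi_11 = rho(1) = -0.052.
Step k = 2:
  phi_22 = [rho(2) - phi_11 rho(1)] / [1 - phi_11 rho(1)] = [-0.5681 - (-0.052)(-0.052)] / [1 - (-0.052)(-0.052)]
         = -0.570804 / 0.997296 = -0.572352.
  Update: phi_21 = phi_11 - phi_22 phi_11 = -0.052 - (-0.572352)(-0.052) = -0.081762.
Step k = 3:
  phi_33 = [rho(3) - phi_21 rho(2) - phi_22 rho(1)] / [1 - phi_21 rho(1) - phi_22 rho(2)]
    numerator   = 0.0139 - (-0.081762)(-0.5681) - (-0.572352)(-0.052) = -0.06231144
    denominator = 1 - (-0.081762)(-0.052) - (-0.572352)(-0.5681) = 0.6705954
  phi_33 = -0.06231144 / 0.6705954 = -0.0929.
Therefore phi_{33} = -0.0929.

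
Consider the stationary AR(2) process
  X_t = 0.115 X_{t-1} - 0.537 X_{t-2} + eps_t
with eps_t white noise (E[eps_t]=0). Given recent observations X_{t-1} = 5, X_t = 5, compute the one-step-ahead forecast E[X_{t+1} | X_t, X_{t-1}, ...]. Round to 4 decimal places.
E[X_{t+1} \mid \mathcal F_t] = -2.1100

For an AR(p) model X_t = c + sum_i phi_i X_{t-i} + eps_t, the
one-step-ahead conditional mean is
  E[X_{t+1} | X_t, ...] = c + sum_i phi_i X_{t+1-i}.
Substitute known values:
  E[X_{t+1} | ...] = (0.115) * (5) + (-0.537) * (5)
                   = -2.1100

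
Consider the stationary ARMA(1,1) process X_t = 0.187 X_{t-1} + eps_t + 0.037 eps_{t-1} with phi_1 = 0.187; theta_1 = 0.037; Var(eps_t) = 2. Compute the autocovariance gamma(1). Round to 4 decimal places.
\gamma(1) = 0.4674

Multiply the model equation by X_{t-k} and take expectations. With theta_0 = psi_0 = 1 and psi_j the MA(infinity) weights, this gives
  gamma(k) - sum_i phi_i gamma(k-i) = c_k,
  c_k = sigma^2 * sum_{j=k..q} theta_j psi_{j-k}   (c_k = 0 for k > q),
using gamma(-m) = gamma(m).
psi-weights needed (psi_j = theta_j + sum_i phi_i psi_{j-i}):
  psi_1 = theta_1 + phi_1 = 0.037 + (0.187) = 0.224
Right-hand sides:
  c_0 = sigma^2 (1 + theta_1 psi_1) = 2 * (1 + (0.037)(0.224)) = 2 * 1.008288 = 2.016576
  c_1 = sigma^2 theta_1 = 2 * (0.037) = 0.074
  c_2 = 0
Equations for k = 0 and k = 1 (AR order 1):
  gamma(0) = phi_1 gamma(1) + c_0
  gamma(1) = phi_1 gamma(0) + c_1
Substituting the second into the first: gamma(0) (1 - phi_1^2) = c_0 + phi_1 c_1, so
  gamma(0) = (c_0 + phi_1 c_1) / (1 - phi_1^2) = (2.016576 + (0.187)(0.074)) / (1 - (0.187)^2) = 2.030414 / 0.965031 = 2.103988.
  gamma(1) = phi_1 gamma(0) + c_1 = (0.187)(2.103988) + (0.074) = 0.467446.
Therefore gamma(1) = 0.4674 (to 4 decimal places).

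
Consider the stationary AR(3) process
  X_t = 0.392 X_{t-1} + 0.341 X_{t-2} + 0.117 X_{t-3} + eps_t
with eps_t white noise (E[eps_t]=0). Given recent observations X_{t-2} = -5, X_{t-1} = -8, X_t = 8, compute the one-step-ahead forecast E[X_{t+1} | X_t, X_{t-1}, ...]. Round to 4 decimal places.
E[X_{t+1} \mid \mathcal F_t] = -0.1770

For an AR(p) model X_t = c + sum_i phi_i X_{t-i} + eps_t, the
one-step-ahead conditional mean is
  E[X_{t+1} | X_t, ...] = c + sum_i phi_i X_{t+1-i}.
Substitute known values:
  E[X_{t+1} | ...] = (0.392) * (8) + (0.341) * (-8) + (0.117) * (-5)
                   = -0.1770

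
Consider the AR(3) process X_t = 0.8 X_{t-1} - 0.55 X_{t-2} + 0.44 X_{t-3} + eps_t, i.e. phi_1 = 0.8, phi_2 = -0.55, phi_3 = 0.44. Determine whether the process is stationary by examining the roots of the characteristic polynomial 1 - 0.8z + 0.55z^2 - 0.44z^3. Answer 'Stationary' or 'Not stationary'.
\text{Stationary}

The AR(p) characteristic polynomial is P(z) = 1 - 0.8z + 0.55z^2 - 0.44z^3.
Stationarity requires all roots to lie outside the unit circle, i.e. |z| > 1 for every root.
Degree 3: look for a simple real root z0 first, then factor out (1 - z/z0) and solve the remaining quadratic.
Testing z0 = 1.25: P(1.25) = 1 + (-0.8)(1.25) + (0.55)(1.25)^2 + (-0.44)(1.25)^3
  = 1 + (-1) + (0.859375) + (-0.859375) = 0.  So z_0 = 1.25 is a root, |z_0| = 1.25.
Divide out the factor (1 - 0.8 z) = (1 - z/z0) (since 1/z0 = 0.8):
  P(z) = (1 - 0.8 z)(1 + (0) z + (0.55) z^2)
  [check: z-coef 0 - (0.8) = -0.8; z^2-coef 0.55 - (0.8)(0) = 0.55; z^3-coef -(0.8)(0.55) = -0.44.]
Remaining roots from the quadratic factor 1 + (0) z + (0.55) z^2:
  Set 1 + (0) z + (0.55) z^2 = 0, i.e. a z^2 + b z + c = 0 with a = 0.55, b = 0, c = 1.
  Discriminant D = b^2 - 4ac = (0)^2 - 4*(0.55)*1 = 0 - (2.2) = -2.2.
  D < 0, so the roots are the complex-conjugate pair z = (-b +/- i sqrt(-D)) / (2a) = 0 +/- 1.3484i.
  For a conjugate pair |z|^2 = z * conj(z) = (product of roots) = c/a = 1/(0.55) = 1.818182, so |z| = sqrt(1.818182) = 1.3484 for both roots.
Moduli of all roots: 1.2500, 1.3484, 1.3484.
All moduli strictly greater than 1? Yes.
Verdict: Stationary.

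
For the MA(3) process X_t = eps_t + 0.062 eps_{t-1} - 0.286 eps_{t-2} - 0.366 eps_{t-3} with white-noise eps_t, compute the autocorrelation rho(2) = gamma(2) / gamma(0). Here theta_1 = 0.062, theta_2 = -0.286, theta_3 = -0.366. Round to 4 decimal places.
\rho(2) = -0.2531

For an MA(q) process with theta_0 = 1, the autocovariance is
  gamma(k) = sigma^2 * sum_{i=0..q-k} theta_i * theta_{i+k},
and rho(k) = gamma(k) / gamma(0). Sigma^2 cancels.
  numerator   = (1)*(-0.286) + (0.062)*(-0.366) = -0.308692.
  denominator = (1)^2 + (0.062)^2 + (-0.286)^2 + (-0.366)^2 = 1.219596.
  rho(2) = -0.308692 / 1.219596 = -0.2531.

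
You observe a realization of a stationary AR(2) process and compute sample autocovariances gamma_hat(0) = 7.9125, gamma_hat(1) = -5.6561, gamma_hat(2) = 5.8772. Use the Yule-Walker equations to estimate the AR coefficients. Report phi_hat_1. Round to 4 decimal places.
\hat\phi_{1} = -0.3760

The Yule-Walker equations for an AR(p) process read, in matrix form,
  Gamma_p phi = r_p,   with   (Gamma_p)_{ij} = gamma(|i - j|),
                       (r_p)_i = gamma(i),   i,j = 1..p.
Substitute the sample gammas (Toeplitz matrix and right-hand side of size 2):
  Gamma_p = [[7.9125, -5.6561], [-5.6561, 7.9125]]
  r_p     = [-5.6561, 5.8772]
Written out:
  7.9125 phi_1 - 5.6561 phi_2 = -5.6561
  -5.6561 phi_1 + 7.9125 phi_2 = 5.8772
Solve by Cramer's rule:
  det = gamma(0)^2 - gamma(1)^2 = (7.9125)^2 - (-5.6561)^2 = 62.60765625 - 31.99146721 = 30.61618904
  phi_hat_1 = [gamma(1) gamma(0) - gamma(1) gamma(2)] / det = [(-5.6561)(7.9125) - (-5.6561)(5.8772)] / 30.61618904 = -11.51186033 / 30.61618904 = -0.376
  phi_hat_2 = [gamma(0) gamma(2) - gamma(1)^2] / det = [(7.9125)(5.8772) - (-5.6561)^2] / 30.61618904 = 14.51187779 / 30.61618904 = 0.474
So phi_hat = [-0.3760, 0.4740].
Therefore phi_hat_1 = -0.3760.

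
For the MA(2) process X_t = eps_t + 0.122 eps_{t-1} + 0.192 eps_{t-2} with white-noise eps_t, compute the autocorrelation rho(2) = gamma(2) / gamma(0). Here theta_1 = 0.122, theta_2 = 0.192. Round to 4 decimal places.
\rho(2) = 0.1826

For an MA(q) process with theta_0 = 1, the autocovariance is
  gamma(k) = sigma^2 * sum_{i=0..q-k} theta_i * theta_{i+k},
and rho(k) = gamma(k) / gamma(0). Sigma^2 cancels.
  numerator   = (1)*(0.192) = 0.192.
  denominator = (1)^2 + (0.122)^2 + (0.192)^2 = 1.051748.
  rho(2) = 0.192 / 1.051748 = 0.1826.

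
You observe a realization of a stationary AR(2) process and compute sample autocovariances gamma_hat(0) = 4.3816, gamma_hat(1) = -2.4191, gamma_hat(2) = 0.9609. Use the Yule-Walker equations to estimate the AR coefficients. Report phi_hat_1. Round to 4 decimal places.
\hat\phi_{1} = -0.6200

The Yule-Walker equations for an AR(p) process read, in matrix form,
  Gamma_p phi = r_p,   with   (Gamma_p)_{ij} = gamma(|i - j|),
                       (r_p)_i = gamma(i),   i,j = 1..p.
Substitute the sample gammas (Toeplitz matrix and right-hand side of size 2):
  Gamma_p = [[4.3816, -2.4191], [-2.4191, 4.3816]]
  r_p     = [-2.4191, 0.9609]
Written out:
  4.3816 phi_1 - 2.4191 phi_2 = -2.4191
  -2.4191 phi_1 + 4.3816 phi_2 = 0.9609
Solve by Cramer's rule:
  det = gamma(0)^2 - gamma(1)^2 = (4.3816)^2 - (-2.4191)^2 = 19.19841856 - 5.85204481 = 13.34637375
  phi_hat_1 = [gamma(1) gamma(0) - gamma(1) gamma(2)] / det = [(-2.4191)(4.3816) - (-2.4191)(0.9609)] / 13.34637375 = -8.27501537 / 13.34637375 = -0.62
  phi_hat_2 = [gamma(0) gamma(2) - gamma(1)^2] / det = [(4.3816)(0.9609) - (-2.4191)^2] / 13.34637375 = -1.64176537 / 13.34637375 = -0.123
So phi_hat = [-0.6200, -0.1230].
Therefore phi_hat_1 = -0.6200.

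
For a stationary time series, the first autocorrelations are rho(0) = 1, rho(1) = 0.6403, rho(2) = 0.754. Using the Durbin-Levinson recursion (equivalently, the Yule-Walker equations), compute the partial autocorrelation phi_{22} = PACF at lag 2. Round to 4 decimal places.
\phi_{22} = 0.5831

The PACF at lag k is phi_{kk}, the last component of the solution
to the Yule-Walker system G_k phi = r_k where
  (G_k)_{ij} = rho(|i - j|), (r_k)_i = rho(i), i,j = 1..k.
Equivalently, Durbin-Levinson gives phi_{kk} iteratively:
  phi_{11} = rho(1)
  phi_{kk} = [rho(k) - sum_{j=1..k-1} phi_{k-1,j} rho(k-j)]
            / [1 - sum_{j=1..k-1} phi_{k-1,j} rho(j)],
  phi_{k,j} = phi_{k-1,j} - phi_{kk} phi_{k-1,k-j},  j = 1..k-1.
Step k = 1:
  phi_11 = rho(1) = 0.6403.
Step k = 2:
  phi_22 = [rho(2) - phi_11 rho(1)] / [1 - phi_11 rho(1)] = [0.754 - (0.6403)(0.6403)] / [1 - (0.6403)(0.6403)]
         = 0.34401591 / 0.59001591 = 0.5831.
Therefore phi_{22} = 0.5831.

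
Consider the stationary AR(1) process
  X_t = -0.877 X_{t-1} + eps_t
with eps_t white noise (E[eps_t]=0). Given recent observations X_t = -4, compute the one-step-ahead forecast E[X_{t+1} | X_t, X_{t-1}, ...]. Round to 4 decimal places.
E[X_{t+1} \mid \mathcal F_t] = 3.5080

For an AR(p) model X_t = c + sum_i phi_i X_{t-i} + eps_t, the
one-step-ahead conditional mean is
  E[X_{t+1} | X_t, ...] = c + sum_i phi_i X_{t+1-i}.
Substitute known values:
  E[X_{t+1} | ...] = (-0.877) * (-4)
                   = 3.5080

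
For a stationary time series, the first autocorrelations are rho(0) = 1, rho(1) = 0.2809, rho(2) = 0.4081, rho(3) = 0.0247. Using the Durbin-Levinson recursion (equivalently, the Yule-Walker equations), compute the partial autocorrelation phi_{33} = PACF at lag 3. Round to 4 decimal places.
\phi_{33} = -0.1859

The PACF at lag k is phi_{kk}, the last component of the solution
to the Yule-Walker system G_k phi = r_k where
  (G_k)_{ij} = rho(|i - j|), (r_k)_i = rho(i), i,j = 1..k.
Equivalently, Durbin-Levinson gives phi_{kk} iteratively:
  phi_{11} = rho(1)
  phi_{kk} = [rho(k) - sum_{j=1..k-1} phi_{k-1,j} rho(k-j)]
            / [1 - sum_{j=1..k-1} phi_{k-1,j} rho(j)],
  phi_{k,j} = phi_{k-1,j} - phi_{kk} phi_{k-1,k-j},  j = 1..k-1.
Step k = 1:
  phi_11 = rho(1) = 0.2809.
Step k = 2:
  phi_22 = [rho(2) - phi_11 rho(1)] / [1 - phi_11 rho(1)] = [0.4081 - (0.2809)(0.2809)] / [1 - (0.2809)(0.2809)]
         = 0.32919519 / 0.92109519 = 0.357395.
  Update: phi_21 = phi_11 - phi_22 phi_11 = 0.2809 - (0.357395)(0.2809) = 0.180508.
Step k = 3:
  phi_33 = [rho(3) - phi_21 rho(2) - phi_22 rho(1)] / [1 - phi_21 rho(1) - phi_22 rho(2)]
    numerator   = 0.0247 - (0.180508)(0.4081) - (0.357395)(0.2809) = -0.14935753
    denominator = 1 - (0.180508)(0.2809) - (0.357395)(0.4081) = 0.80344234
  phi_33 = -0.14935753 / 0.80344234 = -0.1859.
Therefore phi_{33} = -0.1859.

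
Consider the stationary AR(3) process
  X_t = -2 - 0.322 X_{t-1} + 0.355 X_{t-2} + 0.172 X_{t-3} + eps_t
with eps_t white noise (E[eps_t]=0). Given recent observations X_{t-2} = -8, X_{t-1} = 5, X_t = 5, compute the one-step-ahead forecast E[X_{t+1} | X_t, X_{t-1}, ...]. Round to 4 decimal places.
E[X_{t+1} \mid \mathcal F_t] = -3.2110

For an AR(p) model X_t = c + sum_i phi_i X_{t-i} + eps_t, the
one-step-ahead conditional mean is
  E[X_{t+1} | X_t, ...] = c + sum_i phi_i X_{t+1-i}.
Substitute known values:
  E[X_{t+1} | ...] = -2 + (-0.322) * (5) + (0.355) * (5) + (0.172) * (-8)
                   = -3.2110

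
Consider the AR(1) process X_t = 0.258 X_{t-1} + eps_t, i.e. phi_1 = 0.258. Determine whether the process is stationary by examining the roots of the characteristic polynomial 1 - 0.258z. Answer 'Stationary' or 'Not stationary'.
\text{Stationary}

The AR(p) characteristic polynomial is P(z) = 1 - 0.258z.
Stationarity requires all roots to lie outside the unit circle, i.e. |z| > 1 for every root.
This is linear in z: 1 + (-0.258) z = 0  =>  z = -1/(-0.258) = 3.875969,  |z| = 3.875969.
Moduli of all roots: 3.8760.
All moduli strictly greater than 1? Yes.
Verdict: Stationary.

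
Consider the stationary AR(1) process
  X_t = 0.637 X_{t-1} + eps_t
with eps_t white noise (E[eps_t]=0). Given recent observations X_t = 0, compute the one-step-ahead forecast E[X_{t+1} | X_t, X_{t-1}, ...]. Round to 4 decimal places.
E[X_{t+1} \mid \mathcal F_t] = 0.0000

For an AR(p) model X_t = c + sum_i phi_i X_{t-i} + eps_t, the
one-step-ahead conditional mean is
  E[X_{t+1} | X_t, ...] = c + sum_i phi_i X_{t+1-i}.
Substitute known values:
  E[X_{t+1} | ...] = (0.637) * (0)
                   = 0.0000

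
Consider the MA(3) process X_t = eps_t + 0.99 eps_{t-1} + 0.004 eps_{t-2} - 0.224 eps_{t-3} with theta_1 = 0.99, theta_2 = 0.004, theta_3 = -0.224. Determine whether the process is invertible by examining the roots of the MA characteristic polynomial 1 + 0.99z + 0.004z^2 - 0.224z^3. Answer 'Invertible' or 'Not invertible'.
\text{Invertible}

The MA(q) characteristic polynomial is P(z) = 1 + 0.99z + 0.004z^2 - 0.224z^3.
Invertibility requires all roots to lie outside the unit circle, i.e. |z| > 1 for every root.
Degree 3: look for a simple real root z0 first, then factor out (1 - z/z0) and solve the remaining quadratic.
Testing z0 = 2.5: P(2.5) = 1 + (0.99)(2.5) + (0.004)(2.5)^2 + (-0.224)(2.5)^3
  = 1 + (2.475) + (0.025) + (-3.5) = 0.  So z_0 = 2.5 is a root, |z_0| = 2.5.
Divide out the factor (1 - 0.4 z) = (1 - z/z0) (since 1/z0 = 0.4):
  P(z) = (1 - 0.4 z)(1 + (1.39) z + (0.56) z^2)
  [check: z-coef 1.39 - (0.4) = 0.99; z^2-coef 0.56 - (0.4)(1.39) = 0.004; z^3-coef -(0.4)(0.56) = -0.224.]
Remaining roots from the quadratic factor 1 + (1.39) z + (0.56) z^2:
  Set 1 + (1.39) z + (0.56) z^2 = 0, i.e. a z^2 + b z + c = 0 with a = 0.56, b = 1.39, c = 1.
  Discriminant D = b^2 - 4ac = (1.39)^2 - 4*(0.56)*1 = 1.9321 - (2.24) = -0.3079.
  D < 0, so the roots are the complex-conjugate pair z = (-b +/- i sqrt(-D)) / (2a) = -1.2411 +/- 0.4954i.
  For a conjugate pair |z|^2 = z * conj(z) = (product of roots) = c/a = 1/(0.56) = 1.785714, so |z| = sqrt(1.785714) = 1.3363 for both roots.
Moduli of all roots: 2.5000, 1.3363, 1.3363.
All moduli strictly greater than 1? Yes.
Verdict: Invertible.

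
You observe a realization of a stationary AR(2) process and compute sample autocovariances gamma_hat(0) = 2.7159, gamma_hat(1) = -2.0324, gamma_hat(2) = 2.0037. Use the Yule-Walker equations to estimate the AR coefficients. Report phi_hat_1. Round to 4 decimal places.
\hat\phi_{1} = -0.4460

The Yule-Walker equations for an AR(p) process read, in matrix form,
  Gamma_p phi = r_p,   with   (Gamma_p)_{ij} = gamma(|i - j|),
                       (r_p)_i = gamma(i),   i,j = 1..p.
Substitute the sample gammas (Toeplitz matrix and right-hand side of size 2):
  Gamma_p = [[2.7159, -2.0324], [-2.0324, 2.7159]]
  r_p     = [-2.0324, 2.0037]
Written out:
  2.7159 phi_1 - 2.0324 phi_2 = -2.0324
  -2.0324 phi_1 + 2.7159 phi_2 = 2.0037
Solve by Cramer's rule:
  det = gamma(0)^2 - gamma(1)^2 = (2.7159)^2 - (-2.0324)^2 = 7.37611281 - 4.13064976 = 3.24546305
  phi_hat_1 = [gamma(1) gamma(0) - gamma(1) gamma(2)] / det = [(-2.0324)(2.7159) - (-2.0324)(2.0037)] / 3.24546305 = -1.44747528 / 3.24546305 = -0.446
  phi_hat_2 = [gamma(0) gamma(2) - gamma(1)^2] / det = [(2.7159)(2.0037) - (-2.0324)^2] / 3.24546305 = 1.31119907 / 3.24546305 = 0.404
So phi_hat = [-0.4460, 0.4040].
Therefore phi_hat_1 = -0.4460.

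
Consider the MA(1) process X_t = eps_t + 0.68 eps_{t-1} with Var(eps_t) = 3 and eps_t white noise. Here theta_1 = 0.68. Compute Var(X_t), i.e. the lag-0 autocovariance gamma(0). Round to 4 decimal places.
\gamma(0) = 4.3872

For an MA(q) process X_t = eps_t + sum_i theta_i eps_{t-i} with
Var(eps_t) = sigma^2, the variance is
  gamma(0) = sigma^2 * (1 + sum_i theta_i^2).
  sum_i theta_i^2 = (0.68)^2 = 0.4624.
  gamma(0) = 3 * (1 + 0.4624) = 3 * 1.4624 = 4.3872.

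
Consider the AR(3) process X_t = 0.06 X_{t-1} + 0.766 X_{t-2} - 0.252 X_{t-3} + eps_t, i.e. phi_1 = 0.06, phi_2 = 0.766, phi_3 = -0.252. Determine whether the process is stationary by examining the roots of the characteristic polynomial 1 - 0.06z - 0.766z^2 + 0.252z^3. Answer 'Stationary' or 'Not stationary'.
\text{Stationary}

The AR(p) characteristic polynomial is P(z) = 1 - 0.06z - 0.766z^2 + 0.252z^3.
Stationarity requires all roots to lie outside the unit circle, i.e. |z| > 1 for every root.
Degree 3: look for a simple real root z0 first, then factor out (1 - z/z0) and solve the remaining quadratic.
Testing z0 = 2.5: P(2.5) = 1 + (-0.06)(2.5) + (-0.766)(2.5)^2 + (0.252)(2.5)^3
  = 1 + (-0.15) + (-4.7875) + (3.9375) = 0.  So z_0 = 2.5 is a root, |z_0| = 2.5.
Divide out the factor (1 - 0.4 z) = (1 - z/z0) (since 1/z0 = 0.4):
  P(z) = (1 - 0.4 z)(1 + (0.34) z + (-0.63) z^2)
  [check: z-coef 0.34 - (0.4) = -0.06; z^2-coef -0.63 - (0.4)(0.34) = -0.766; z^3-coef -(0.4)(-0.63) = 0.252.]
Remaining roots from the quadratic factor 1 + (0.34) z + (-0.63) z^2:
  Set 1 + (0.34) z + (-0.63) z^2 = 0, i.e. a z^2 + b z + c = 0 with a = -0.63, b = 0.34, c = 1.
  Discriminant D = b^2 - 4ac = (0.34)^2 - 4*(-0.63)*1 = 0.1156 - (-2.52) = 2.6356.
  D >= 0, so the roots are real: z = (-b +/- sqrt(D)) / (2a) = (-0.34 +/- 1.623453) / (-1.26).
    z_1 = (-0.34 + 1.623453) / (-1.26) = -1.0186,   |z_1| = 1.0186.
    z_2 = (-0.34 - 1.623453) / (-1.26) = 1.5583,   |z_2| = 1.5583.
Moduli of all roots: 2.5000, 1.0186, 1.5583.
All moduli strictly greater than 1? Yes.
Verdict: Stationary.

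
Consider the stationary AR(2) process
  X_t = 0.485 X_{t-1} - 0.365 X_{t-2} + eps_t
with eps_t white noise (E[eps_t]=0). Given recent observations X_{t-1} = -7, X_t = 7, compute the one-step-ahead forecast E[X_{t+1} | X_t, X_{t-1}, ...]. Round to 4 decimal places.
E[X_{t+1} \mid \mathcal F_t] = 5.9500

For an AR(p) model X_t = c + sum_i phi_i X_{t-i} + eps_t, the
one-step-ahead conditional mean is
  E[X_{t+1} | X_t, ...] = c + sum_i phi_i X_{t+1-i}.
Substitute known values:
  E[X_{t+1} | ...] = (0.485) * (7) + (-0.365) * (-7)
                   = 5.9500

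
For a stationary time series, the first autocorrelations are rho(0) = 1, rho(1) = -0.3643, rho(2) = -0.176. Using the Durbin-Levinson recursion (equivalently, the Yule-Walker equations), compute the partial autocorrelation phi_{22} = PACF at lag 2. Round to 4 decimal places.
\phi_{22} = -0.3560

The PACF at lag k is phi_{kk}, the last component of the solution
to the Yule-Walker system G_k phi = r_k where
  (G_k)_{ij} = rho(|i - j|), (r_k)_i = rho(i), i,j = 1..k.
Equivalently, Durbin-Levinson gives phi_{kk} iteratively:
  phi_{11} = rho(1)
  phi_{kk} = [rho(k) - sum_{j=1..k-1} phi_{k-1,j} rho(k-j)]
            / [1 - sum_{j=1..k-1} phi_{k-1,j} rho(j)],
  phi_{k,j} = phi_{k-1,j} - phi_{kk} phi_{k-1,k-j},  j = 1..k-1.
Step k = 1:
  phi_11 = rho(1) = -0.3643.
Step k = 2:
  phi_22 = [rho(2) - phi_11 rho(1)] / [1 - phi_11 rho(1)] = [-0.176 - (-0.3643)(-0.3643)] / [1 - (-0.3643)(-0.3643)]
         = -0.30871449 / 0.86728551 = -0.356.
Therefore phi_{22} = -0.3560.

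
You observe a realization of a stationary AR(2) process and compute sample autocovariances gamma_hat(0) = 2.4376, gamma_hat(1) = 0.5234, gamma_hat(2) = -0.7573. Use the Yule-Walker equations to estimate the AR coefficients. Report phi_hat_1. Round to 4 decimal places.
\hat\phi_{1} = 0.2950

The Yule-Walker equations for an AR(p) process read, in matrix form,
  Gamma_p phi = r_p,   with   (Gamma_p)_{ij} = gamma(|i - j|),
                       (r_p)_i = gamma(i),   i,j = 1..p.
Substitute the sample gammas (Toeplitz matrix and right-hand side of size 2):
  Gamma_p = [[2.4376, 0.5234], [0.5234, 2.4376]]
  r_p     = [0.5234, -0.7573]
Written out:
  2.4376 phi_1 + 0.5234 phi_2 = 0.5234
  0.5234 phi_1 + 2.4376 phi_2 = -0.7573
Solve by Cramer's rule:
  det = gamma(0)^2 - gamma(1)^2 = (2.4376)^2 - (0.5234)^2 = 5.94189376 - 0.27394756 = 5.6679462
  phi_hat_1 = [gamma(1) gamma(0) - gamma(1) gamma(2)] / det = [(0.5234)(2.4376) - (0.5234)(-0.7573)] / 5.6679462 = 1.67221066 / 5.6679462 = 0.295
  phi_hat_2 = [gamma(0) gamma(2) - gamma(1)^2] / det = [(2.4376)(-0.7573) - (0.5234)^2] / 5.6679462 = -2.11994204 / 5.6679462 = -0.374
So phi_hat = [0.2950, -0.3740].
Therefore phi_hat_1 = 0.2950.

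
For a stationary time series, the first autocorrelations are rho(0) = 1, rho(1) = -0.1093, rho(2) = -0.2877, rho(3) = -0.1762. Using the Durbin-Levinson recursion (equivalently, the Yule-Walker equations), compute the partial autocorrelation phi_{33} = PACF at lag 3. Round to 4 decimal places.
\phi_{33} = -0.2790

The PACF at lag k is phi_{kk}, the last component of the solution
to the Yule-Walker system G_k phi = r_k where
  (G_k)_{ij} = rho(|i - j|), (r_k)_i = rho(i), i,j = 1..k.
Equivalently, Durbin-Levinson gives phi_{kk} iteratively:
  phi_{11} = rho(1)
  phi_{kk} = [rho(k) - sum_{j=1..k-1} phi_{k-1,j} rho(k-j)]
            / [1 - sum_{j=1..k-1} phi_{k-1,j} rho(j)],
  phi_{k,j} = phi_{k-1,j} - phi_{kk} phi_{k-1,k-j},  j = 1..k-1.
Step k = 1:
  phi_11 = rho(1) = -0.1093.
Step k = 2:
  phi_22 = [rho(2) - phi_11 rho(1)] / [1 - phi_11 rho(1)] = [-0.2877 - (-0.1093)(-0.1093)] / [1 - (-0.1093)(-0.1093)]
         = -0.29964649 / 0.98805351 = -0.303269.
  Update: phi_21 = phi_11 - phi_22 phi_11 = -0.1093 - (-0.303269)(-0.1093) = -0.142447.
Step k = 3:
  phi_33 = [rho(3) - phi_21 rho(2) - phi_22 rho(1)] / [1 - phi_21 rho(1) - phi_22 rho(2)]
    numerator   = -0.1762 - (-0.142447)(-0.2877) - (-0.303269)(-0.1093) = -0.25032946
    denominator = 1 - (-0.142447)(-0.1093) - (-0.303269)(-0.2877) = 0.89717987
  phi_33 = -0.25032946 / 0.89717987 = -0.279.
Therefore phi_{33} = -0.2790.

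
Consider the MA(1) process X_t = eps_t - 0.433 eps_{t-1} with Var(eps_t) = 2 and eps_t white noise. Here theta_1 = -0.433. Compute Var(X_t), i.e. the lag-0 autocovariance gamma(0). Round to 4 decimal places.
\gamma(0) = 2.3750

For an MA(q) process X_t = eps_t + sum_i theta_i eps_{t-i} with
Var(eps_t) = sigma^2, the variance is
  gamma(0) = sigma^2 * (1 + sum_i theta_i^2).
  sum_i theta_i^2 = (-0.433)^2 = 0.187489.
  gamma(0) = 2 * (1 + 0.187489) = 2 * 1.187489 = 2.374978, which rounds to 2.3750.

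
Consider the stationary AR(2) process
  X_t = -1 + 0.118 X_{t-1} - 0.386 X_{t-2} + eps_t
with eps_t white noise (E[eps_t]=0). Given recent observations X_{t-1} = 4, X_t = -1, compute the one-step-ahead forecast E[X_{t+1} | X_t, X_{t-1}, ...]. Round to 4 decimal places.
E[X_{t+1} \mid \mathcal F_t] = -2.6620

For an AR(p) model X_t = c + sum_i phi_i X_{t-i} + eps_t, the
one-step-ahead conditional mean is
  E[X_{t+1} | X_t, ...] = c + sum_i phi_i X_{t+1-i}.
Substitute known values:
  E[X_{t+1} | ...] = -1 + (0.118) * (-1) + (-0.386) * (4)
                   = -2.6620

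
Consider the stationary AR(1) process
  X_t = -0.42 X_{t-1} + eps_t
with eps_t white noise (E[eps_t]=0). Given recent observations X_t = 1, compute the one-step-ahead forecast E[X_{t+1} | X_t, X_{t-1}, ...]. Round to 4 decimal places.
E[X_{t+1} \mid \mathcal F_t] = -0.4200

For an AR(p) model X_t = c + sum_i phi_i X_{t-i} + eps_t, the
one-step-ahead conditional mean is
  E[X_{t+1} | X_t, ...] = c + sum_i phi_i X_{t+1-i}.
Substitute known values:
  E[X_{t+1} | ...] = (-0.42) * (1)
                   = -0.4200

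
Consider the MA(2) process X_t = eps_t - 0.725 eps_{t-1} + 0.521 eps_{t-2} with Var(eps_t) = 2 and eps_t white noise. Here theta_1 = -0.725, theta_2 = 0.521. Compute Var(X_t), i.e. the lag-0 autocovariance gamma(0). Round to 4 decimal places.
\gamma(0) = 3.5941

For an MA(q) process X_t = eps_t + sum_i theta_i eps_{t-i} with
Var(eps_t) = sigma^2, the variance is
  gamma(0) = sigma^2 * (1 + sum_i theta_i^2).
  sum_i theta_i^2 = (-0.725)^2 + (0.521)^2 = 0.525625 + 0.271441 = 0.797066.
  gamma(0) = 2 * (1 + 0.797066) = 2 * 1.797066 = 3.594132, which rounds to 3.5941.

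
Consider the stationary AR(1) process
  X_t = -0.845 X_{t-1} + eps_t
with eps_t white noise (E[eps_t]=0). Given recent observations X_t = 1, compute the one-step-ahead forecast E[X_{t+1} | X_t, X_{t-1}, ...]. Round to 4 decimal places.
E[X_{t+1} \mid \mathcal F_t] = -0.8450

For an AR(p) model X_t = c + sum_i phi_i X_{t-i} + eps_t, the
one-step-ahead conditional mean is
  E[X_{t+1} | X_t, ...] = c + sum_i phi_i X_{t+1-i}.
Substitute known values:
  E[X_{t+1} | ...] = (-0.845) * (1)
                   = -0.8450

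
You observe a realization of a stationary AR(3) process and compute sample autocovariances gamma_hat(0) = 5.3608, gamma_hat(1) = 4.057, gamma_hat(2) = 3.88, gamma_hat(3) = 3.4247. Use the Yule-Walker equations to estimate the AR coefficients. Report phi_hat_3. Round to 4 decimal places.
\hat\phi_{3} = 0.0460

The Yule-Walker equations for an AR(p) process read, in matrix form,
  Gamma_p phi = r_p,   with   (Gamma_p)_{ij} = gamma(|i - j|),
                       (r_p)_i = gamma(i),   i,j = 1..p.
Substitute the sample gammas (Toeplitz matrix and right-hand side of size 3):
  Gamma_p = [[5.3608, 4.057, 3.88], [4.057, 5.3608, 4.057], [3.88, 4.057, 5.3608]]
  r_p     = [4.057, 3.88, 3.4247]
Written out (R1..R3):
  (R1) 5.3608 phi_1 + 4.057 phi_2 + 3.88 phi_3 = 4.057
  (R2) 4.057 phi_1 + 5.3608 phi_2 + 4.057 phi_3 = 3.88
  (R3) 3.88 phi_1 + 4.057 phi_2 + 5.3608 phi_3 = 3.4247
Gaussian elimination:
  R2 <- R2 - (4.057/5.3608) R1 = R2 - (0.75679) R1:  2.290503 phi_2 + 1.120655 phi_3 = 0.809703
  R3 <- R3 - (3.88/5.3608) R1 = R3 - (0.723773) R1:  1.120655 phi_2 + 2.552562 phi_3 = 0.488355
  R3 <- R3 - (1.120655/2.290503) R2 = R3 - (0.489261) R2:  2.004269 phi_3 = 0.092198
Back-substitution:
  phi_hat_3 = 0.092198 / 2.004269 = 0.046001
  phi_hat_2 = (0.809703 - (1.120655)(0.046001)) / 2.290503 = 0.330998
  phi_hat_1 = (4.057 - (4.057)(0.330998) - (3.88)(0.046001)) / 5.3608 = 0.473
So phi_hat = [0.4730, 0.3310, 0.0460].
Therefore phi_hat_3 = 0.0460.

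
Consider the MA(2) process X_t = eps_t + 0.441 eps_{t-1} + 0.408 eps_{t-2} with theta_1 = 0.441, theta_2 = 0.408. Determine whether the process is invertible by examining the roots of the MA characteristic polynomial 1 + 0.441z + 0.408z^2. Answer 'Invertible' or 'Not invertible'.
\text{Invertible}

The MA(q) characteristic polynomial is P(z) = 1 + 0.441z + 0.408z^2.
Invertibility requires all roots to lie outside the unit circle, i.e. |z| > 1 for every root.
Set 1 + (0.441) z + (0.408) z^2 = 0, i.e. a z^2 + b z + c = 0 with a = 0.408, b = 0.441, c = 1.
Discriminant D = b^2 - 4ac = (0.441)^2 - 4*(0.408)*1 = 0.194481 - (1.632) = -1.437519.
D < 0, so the roots are the complex-conjugate pair z = (-b +/- i sqrt(-D)) / (2a) = -0.5404 +/- 1.4693i.
For a conjugate pair |z|^2 = z * conj(z) = (product of roots) = c/a = 1/(0.408) = 2.45098, so |z| = sqrt(2.45098) = 1.5656 for both roots.
Moduli of all roots: 1.5656, 1.5656.
All moduli strictly greater than 1? Yes.
Verdict: Invertible.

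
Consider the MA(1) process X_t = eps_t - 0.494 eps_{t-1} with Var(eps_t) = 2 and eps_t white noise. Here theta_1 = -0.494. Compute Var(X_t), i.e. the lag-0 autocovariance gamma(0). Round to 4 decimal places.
\gamma(0) = 2.4881

For an MA(q) process X_t = eps_t + sum_i theta_i eps_{t-i} with
Var(eps_t) = sigma^2, the variance is
  gamma(0) = sigma^2 * (1 + sum_i theta_i^2).
  sum_i theta_i^2 = (-0.494)^2 = 0.244036.
  gamma(0) = 2 * (1 + 0.244036) = 2 * 1.244036 = 2.488072, which rounds to 2.4881.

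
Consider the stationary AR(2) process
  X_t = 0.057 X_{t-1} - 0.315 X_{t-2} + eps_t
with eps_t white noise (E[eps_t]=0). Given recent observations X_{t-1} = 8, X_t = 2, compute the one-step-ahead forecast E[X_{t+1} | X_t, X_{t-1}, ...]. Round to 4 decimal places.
E[X_{t+1} \mid \mathcal F_t] = -2.4060

For an AR(p) model X_t = c + sum_i phi_i X_{t-i} + eps_t, the
one-step-ahead conditional mean is
  E[X_{t+1} | X_t, ...] = c + sum_i phi_i X_{t+1-i}.
Substitute known values:
  E[X_{t+1} | ...] = (0.057) * (2) + (-0.315) * (8)
                   = -2.4060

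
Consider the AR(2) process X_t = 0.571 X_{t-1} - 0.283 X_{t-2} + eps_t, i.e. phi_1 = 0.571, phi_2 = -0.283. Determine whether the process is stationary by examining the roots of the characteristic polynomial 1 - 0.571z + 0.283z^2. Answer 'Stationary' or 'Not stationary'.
\text{Stationary}

The AR(p) characteristic polynomial is P(z) = 1 - 0.571z + 0.283z^2.
Stationarity requires all roots to lie outside the unit circle, i.e. |z| > 1 for every root.
Set 1 + (-0.571) z + (0.283) z^2 = 0, i.e. a z^2 + b z + c = 0 with a = 0.283, b = -0.571, c = 1.
Discriminant D = b^2 - 4ac = (-0.571)^2 - 4*(0.283)*1 = 0.326041 - (1.132) = -0.805959.
D < 0, so the roots are the complex-conjugate pair z = (-b +/- i sqrt(-D)) / (2a) = 1.0088 +/- 1.5861i.
For a conjugate pair |z|^2 = z * conj(z) = (product of roots) = c/a = 1/(0.283) = 3.533569, so |z| = sqrt(3.533569) = 1.8798 for both roots.
Moduli of all roots: 1.8798, 1.8798.
All moduli strictly greater than 1? Yes.
Verdict: Stationary.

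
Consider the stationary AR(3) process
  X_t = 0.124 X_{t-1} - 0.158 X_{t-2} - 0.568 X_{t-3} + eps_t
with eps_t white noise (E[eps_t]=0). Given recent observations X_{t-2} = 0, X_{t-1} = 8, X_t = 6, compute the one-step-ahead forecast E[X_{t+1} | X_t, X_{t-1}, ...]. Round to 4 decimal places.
E[X_{t+1} \mid \mathcal F_t] = -0.5200

For an AR(p) model X_t = c + sum_i phi_i X_{t-i} + eps_t, the
one-step-ahead conditional mean is
  E[X_{t+1} | X_t, ...] = c + sum_i phi_i X_{t+1-i}.
Substitute known values:
  E[X_{t+1} | ...] = (0.124) * (6) + (-0.158) * (8) + (-0.568) * (0)
                   = -0.5200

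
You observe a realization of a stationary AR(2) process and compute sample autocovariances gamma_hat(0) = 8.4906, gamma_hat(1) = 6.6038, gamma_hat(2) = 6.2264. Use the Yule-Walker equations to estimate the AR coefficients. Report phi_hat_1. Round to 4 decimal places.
\hat\phi_{1} = 0.5250

The Yule-Walker equations for an AR(p) process read, in matrix form,
  Gamma_p phi = r_p,   with   (Gamma_p)_{ij} = gamma(|i - j|),
                       (r_p)_i = gamma(i),   i,j = 1..p.
Substitute the sample gammas (Toeplitz matrix and right-hand side of size 2):
  Gamma_p = [[8.4906, 6.6038], [6.6038, 8.4906]]
  r_p     = [6.6038, 6.2264]
Written out:
  8.4906 phi_1 + 6.6038 phi_2 = 6.6038
  6.6038 phi_1 + 8.4906 phi_2 = 6.2264
Solve by Cramer's rule:
  det = gamma(0)^2 - gamma(1)^2 = (8.4906)^2 - (6.6038)^2 = 72.09028836 - 43.61017444 = 28.48011392
  phi_hat_1 = [gamma(1) gamma(0) - gamma(1) gamma(2)] / det = [(6.6038)(8.4906) - (6.6038)(6.2264)] / 28.48011392 = 14.95232396 / 28.48011392 = 0.525
  phi_hat_2 = [gamma(0) gamma(2) - gamma(1)^2] / det = [(8.4906)(6.2264) - (6.6038)^2] / 28.48011392 = 9.2556974 / 28.48011392 = 0.325
So phi_hat = [0.5250, 0.3250].
Therefore phi_hat_1 = 0.5250.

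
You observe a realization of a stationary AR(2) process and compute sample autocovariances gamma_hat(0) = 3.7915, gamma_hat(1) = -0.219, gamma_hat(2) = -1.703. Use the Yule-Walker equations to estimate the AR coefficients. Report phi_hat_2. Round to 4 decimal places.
\hat\phi_{2} = -0.4540

The Yule-Walker equations for an AR(p) process read, in matrix form,
  Gamma_p phi = r_p,   with   (Gamma_p)_{ij} = gamma(|i - j|),
                       (r_p)_i = gamma(i),   i,j = 1..p.
Substitute the sample gammas (Toeplitz matrix and right-hand side of size 2):
  Gamma_p = [[3.7915, -0.219], [-0.219, 3.7915]]
  r_p     = [-0.219, -1.703]
Written out:
  3.7915 phi_1 - 0.219 phi_2 = -0.219
  -0.219 phi_1 + 3.7915 phi_2 = -1.703
Solve by Cramer's rule:
  det = gamma(0)^2 - gamma(1)^2 = (3.7915)^2 - (-0.219)^2 = 14.37547225 - 0.047961 = 14.32751125
  phi_hat_1 = [gamma(1) gamma(0) - gamma(1) gamma(2)] / det = [(-0.219)(3.7915) - (-0.219)(-1.703)] / 14.32751125 = -1.2032955 / 14.32751125 = -0.084
  phi_hat_2 = [gamma(0) gamma(2) - gamma(1)^2] / det = [(3.7915)(-1.703) - (-0.219)^2] / 14.32751125 = -6.5048855 / 14.32751125 = -0.454
So phi_hat = [-0.0840, -0.4540].
Therefore phi_hat_2 = -0.4540.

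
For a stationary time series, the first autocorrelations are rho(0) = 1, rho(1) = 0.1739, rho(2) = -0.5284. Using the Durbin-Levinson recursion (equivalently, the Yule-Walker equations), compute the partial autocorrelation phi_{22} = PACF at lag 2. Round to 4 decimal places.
\phi_{22} = -0.5761

The PACF at lag k is phi_{kk}, the last component of the solution
to the Yule-Walker system G_k phi = r_k where
  (G_k)_{ij} = rho(|i - j|), (r_k)_i = rho(i), i,j = 1..k.
Equivalently, Durbin-Levinson gives phi_{kk} iteratively:
  phi_{11} = rho(1)
  phi_{kk} = [rho(k) - sum_{j=1..k-1} phi_{k-1,j} rho(k-j)]
            / [1 - sum_{j=1..k-1} phi_{k-1,j} rho(j)],
  phi_{k,j} = phi_{k-1,j} - phi_{kk} phi_{k-1,k-j},  j = 1..k-1.
Step k = 1:
  phi_11 = rho(1) = 0.1739.
Step k = 2:
  phi_22 = [rho(2) - phi_11 rho(1)] / [1 - phi_11 rho(1)] = [-0.5284 - (0.1739)(0.1739)] / [1 - (0.1739)(0.1739)]
         = -0.55864121 / 0.96975879 = -0.5761.
Therefore phi_{22} = -0.5761.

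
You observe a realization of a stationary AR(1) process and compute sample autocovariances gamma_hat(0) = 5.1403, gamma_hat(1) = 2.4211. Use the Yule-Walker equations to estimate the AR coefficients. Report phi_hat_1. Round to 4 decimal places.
\hat\phi_{1} = 0.4710

The Yule-Walker equations for an AR(p) process read, in matrix form,
  Gamma_p phi = r_p,   with   (Gamma_p)_{ij} = gamma(|i - j|),
                       (r_p)_i = gamma(i),   i,j = 1..p.
Substitute the sample gammas (Toeplitz matrix and right-hand side of size 1):
  Gamma_p = [[5.1403]]
  r_p     = [2.4211]
With p = 1 this is the single equation gamma(0) phi_1 = gamma(1):
  phi_hat_1 = gamma(1) / gamma(0) = 2.4211 / 5.1403 = 0.4710.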